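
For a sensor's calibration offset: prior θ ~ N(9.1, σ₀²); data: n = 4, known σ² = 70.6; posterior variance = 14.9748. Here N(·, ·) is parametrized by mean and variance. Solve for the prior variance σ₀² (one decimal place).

Posterior precision equals prior precision plus data precision: 1/σ_n² = 1/σ₀² + n/σ².
So 1/σ₀² = 1/14.9748 − 4/70.6 = 0.066779 − 0.056657 = 0.010122.
Hence σ₀² = 1/0.010122 ≈ 98.8.

σ₀² = 98.8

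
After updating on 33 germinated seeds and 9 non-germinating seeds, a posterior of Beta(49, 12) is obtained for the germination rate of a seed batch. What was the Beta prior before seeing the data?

Beta(16, 3)

Beta is conjugate to the binomial likelihood: posterior = Beta(α+s, β+f).
Subtract the data counts: 49−33=16, 12−9=3.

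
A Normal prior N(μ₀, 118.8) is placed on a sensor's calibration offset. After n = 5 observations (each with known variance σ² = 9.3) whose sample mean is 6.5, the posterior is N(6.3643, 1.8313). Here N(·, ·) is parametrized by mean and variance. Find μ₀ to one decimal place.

μ₀ = -2.3

The posterior mean is a precision-weighted average: μ_n = (τ₀μ₀ + τ_data·x̄)/(τ₀+τ_data), with τ₀=1/σ₀² and τ_data=n/σ².
Here τ₀ = 1/118.8 = 0.008418 and τ_data = 5/9.3 = 0.537634, so τ_n = 0.546052.
Rearranging for μ₀: μ₀ = (μ_n·τ_n − τ_data·x̄)/τ₀ = (6.3643·0.546052 − 0.537634·6.5) / 0.008418 = -0.019382/0.008418 ≈ -2.3.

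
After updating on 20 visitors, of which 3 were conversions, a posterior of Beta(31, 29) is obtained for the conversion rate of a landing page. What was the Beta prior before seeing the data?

Under Beta–binomial conjugacy the posterior parameters are (α+s, β+f).
So α = 31 − 3 = 28 and β = 29 − 17 = 12.

Beta(28, 12)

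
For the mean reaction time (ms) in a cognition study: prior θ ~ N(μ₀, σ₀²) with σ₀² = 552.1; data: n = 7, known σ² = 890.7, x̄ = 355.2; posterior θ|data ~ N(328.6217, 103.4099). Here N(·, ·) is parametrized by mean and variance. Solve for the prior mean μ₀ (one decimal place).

μ₀ = 213.3

The posterior mean is a precision-weighted average: μ_n = (τ₀μ₀ + τ_data·x̄)/(τ₀+τ_data), with τ₀=1/σ₀² and τ_data=n/σ².
Here τ₀ = 1/552.1 = 0.001811 and τ_data = 7/890.7 = 0.007859, so τ_n = 0.009670.
Rearranging for μ₀: μ₀ = (μ_n·τ_n − τ_data·x̄)/τ₀ = (328.6217·0.009670 − 0.007859·355.2) / 0.001811 = 0.386255/0.001811 ≈ 213.3.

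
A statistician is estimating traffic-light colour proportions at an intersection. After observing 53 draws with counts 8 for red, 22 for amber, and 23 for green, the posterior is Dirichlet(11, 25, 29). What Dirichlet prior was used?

Dirichlet(3, 3, 6)

For a Dirichlet(α) prior with multinomial counts c, the posterior is Dirichlet(α + c) componentwise.
Subtract each count from the matching posterior parameter: 11−8=3, 25−22=3, 29−23=6.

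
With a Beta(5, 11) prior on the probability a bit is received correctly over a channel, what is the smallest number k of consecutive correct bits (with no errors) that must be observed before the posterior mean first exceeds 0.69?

k = 20

After k correct bits and 0 errors the posterior is Beta(5+k, 11), with mean (5+k)/(5+11+k).
Set (5+k)/(16+k) > 0.69 and solve: k > (0.69·16 − 5)/(1 − 0.69) = 19.484.
The smallest integer exceeding 19.484 is 20, and checking k=20: (25)/(36) = 0.6944 > 0.69.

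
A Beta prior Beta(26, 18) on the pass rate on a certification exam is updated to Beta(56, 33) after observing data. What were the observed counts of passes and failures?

Beta is conjugate to the binomial likelihood: posterior = Beta(α+s, β+f).
So s = 56 − 26 = 30 and f = 33 − 18 = 15.

30 passes and 15 failures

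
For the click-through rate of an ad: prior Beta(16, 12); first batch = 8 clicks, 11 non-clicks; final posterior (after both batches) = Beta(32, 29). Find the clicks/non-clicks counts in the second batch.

Sequential conjugate updates are equivalent to a single update on the pooled data, so total successes = posterior α − prior α and total failures = posterior β − prior β.
Total across both batches: 32−16=16 clicks, 29−12=17 non-clicks.
Subtract the first batch: 16−8=8 clicks and 17−11=6 non-clicks.

8 clicks and 6 non-clicks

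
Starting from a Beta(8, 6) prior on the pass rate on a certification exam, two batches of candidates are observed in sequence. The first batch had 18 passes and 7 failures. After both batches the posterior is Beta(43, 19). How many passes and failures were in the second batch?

17 passes and 6 failures

Sequential conjugate updates are equivalent to a single update on the pooled data, so total successes = posterior α − prior α and total failures = posterior β − prior β.
Total across both batches: 43−8=35 passes, 19−6=13 failures.
Subtract the first batch: 35−18=17 passes and 13−7=6 failures.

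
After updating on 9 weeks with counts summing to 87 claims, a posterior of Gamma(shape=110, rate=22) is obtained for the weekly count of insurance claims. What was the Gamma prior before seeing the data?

A Gamma(α, β) prior (rate parametrization) on a Poisson rate with n observations summing to S gives posterior Gamma(α+S, β+n).
So α = 110 − 87 = 23 and β = 22 − 9 = 13.

Gamma(shape=23, rate=13)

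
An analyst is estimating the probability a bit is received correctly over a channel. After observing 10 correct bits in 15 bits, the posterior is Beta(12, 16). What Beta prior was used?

Beta(2, 11)

Beta is conjugate to the binomial likelihood: posterior = Beta(α+s, β+f).
Subtract the data counts: 12−10=2, 16−5=11.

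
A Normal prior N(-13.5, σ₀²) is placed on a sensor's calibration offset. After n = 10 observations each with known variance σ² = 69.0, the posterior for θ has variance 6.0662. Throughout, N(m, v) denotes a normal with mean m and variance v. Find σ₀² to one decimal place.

For the Normal–Normal model with known σ², precisions add: τ_n = τ₀ + n/σ².
So 1/σ₀² = 1/6.0662 − 10/69.0 = 0.164848 − 0.144928 = 0.019920.
Hence σ₀² = 1/0.019920 ≈ 50.2.

σ₀² = 50.2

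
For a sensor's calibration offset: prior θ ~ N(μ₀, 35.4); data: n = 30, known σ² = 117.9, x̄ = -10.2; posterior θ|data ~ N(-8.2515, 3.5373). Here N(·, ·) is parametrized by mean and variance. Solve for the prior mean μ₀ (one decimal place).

The posterior mean is a precision-weighted average: μ_n = (τ₀μ₀ + τ_data·x̄)/(τ₀+τ_data), with τ₀=1/σ₀² and τ_data=n/σ².
Here τ₀ = 1/35.4 = 0.028249 and τ_data = 30/117.9 = 0.254453, so τ_n = 0.282702.
Rearranging for μ₀: μ₀ = (μ_n·τ_n − τ_data·x̄)/τ₀ = (-8.2515·0.282702 − 0.254453·-10.2) / 0.028249 = 0.262705/0.028249 ≈ 9.3.

μ₀ = 9.3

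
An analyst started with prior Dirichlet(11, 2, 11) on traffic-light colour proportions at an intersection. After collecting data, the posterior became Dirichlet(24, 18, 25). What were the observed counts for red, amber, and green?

counts (13, 16, 14)

For a Dirichlet(α) prior with multinomial counts c, the posterior is Dirichlet(α + c) componentwise.
Counts are posterior − prior componentwise: 24−11=13, 18−2=16, 25−11=14.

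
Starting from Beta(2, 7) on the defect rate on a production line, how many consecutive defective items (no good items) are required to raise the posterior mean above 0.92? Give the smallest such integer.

k = 79

After k defective items and 0 good items the posterior is Beta(2+k, 7), with mean (2+k)/(2+7+k).
Set (2+k)/(9+k) > 0.92 and solve: k > (0.92·9 − 2)/(1 − 0.92) = 78.500.
The smallest integer exceeding 78.500 is 79.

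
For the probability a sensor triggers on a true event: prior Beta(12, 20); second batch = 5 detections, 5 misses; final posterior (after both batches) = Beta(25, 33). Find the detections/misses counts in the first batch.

8 detections and 8 misses

Sequential conjugate updates are equivalent to a single update on the pooled data, so total successes = posterior α − prior α and total failures = posterior β − prior β.
Total across both batches: 25−12=13 detections, 33−20=13 misses.
Subtract the second batch: 13−5=8 detections and 13−5=8 misses.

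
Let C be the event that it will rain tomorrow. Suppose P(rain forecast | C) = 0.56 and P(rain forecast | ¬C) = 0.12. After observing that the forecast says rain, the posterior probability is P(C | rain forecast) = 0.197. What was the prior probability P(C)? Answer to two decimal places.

P(C) = 0.05

Bayes' rule in odds form gives O(C|E) = O(C)·[P(E|C)/P(E|¬C)], hence O(C) = O(C|E)/LR.
Posterior odds = 0.197/(1−0.197) = 0.2453. LR = 0.56/0.12 = 4.6667.
Prior odds = 0.2453/4.6667 = 0.0526, so P(C) = 0.0526/(1+0.0526) ≈ 0.05.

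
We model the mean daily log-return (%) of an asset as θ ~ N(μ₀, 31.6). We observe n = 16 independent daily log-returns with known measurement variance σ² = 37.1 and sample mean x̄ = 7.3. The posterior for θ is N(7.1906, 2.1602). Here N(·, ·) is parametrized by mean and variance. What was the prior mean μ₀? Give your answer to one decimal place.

μ₀ = 5.7

With known observation variance, the Normal–Normal posterior has precision τ_n = τ₀ + n/σ² and mean μ_n = (τ₀μ₀ + (n/σ²)x̄)/τ_n.
Here τ₀ = 1/31.6 = 0.031646 and τ_data = 16/37.1 = 0.431267, so τ_n = 0.462913.
Rearranging for μ₀: μ₀ = (μ_n·τ_n − τ_data·x̄)/τ₀ = (7.1906·0.462913 − 0.431267·7.3) / 0.031646 = 0.180373/0.031646 ≈ 5.7.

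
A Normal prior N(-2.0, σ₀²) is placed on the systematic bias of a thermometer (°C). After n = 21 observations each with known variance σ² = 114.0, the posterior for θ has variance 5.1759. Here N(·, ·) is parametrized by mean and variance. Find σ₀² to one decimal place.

σ₀² = 111.2

For the Normal–Normal model with known σ², precisions add: τ_n = τ₀ + n/σ².
So 1/σ₀² = 1/5.1759 − 21/114.0 = 0.193203 − 0.184211 = 0.008992.
Hence σ₀² = 1/0.008992 ≈ 111.2.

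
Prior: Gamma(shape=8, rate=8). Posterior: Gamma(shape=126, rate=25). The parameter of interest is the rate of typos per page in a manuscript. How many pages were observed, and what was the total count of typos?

n = 17 pages with total 118 typos

A Gamma(α, β) prior (rate parametrization) on a Poisson rate with n observations summing to S gives posterior Gamma(α+S, β+n).
Matching: Σxᵢ = 126 − 8 = 118 and n = 25 − 8 = 17.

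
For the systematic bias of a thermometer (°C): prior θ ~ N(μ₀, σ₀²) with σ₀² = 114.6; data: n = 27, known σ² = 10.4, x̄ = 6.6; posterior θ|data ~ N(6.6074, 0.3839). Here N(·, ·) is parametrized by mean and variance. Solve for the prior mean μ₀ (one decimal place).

With known observation variance, the Normal–Normal posterior has precision τ_n = τ₀ + n/σ² and mean μ_n = (τ₀μ₀ + (n/σ²)x̄)/τ_n.
Here τ₀ = 1/114.6 = 0.008726 and τ_data = 27/10.4 = 2.596154, so τ_n = 2.604880.
Rearranging for μ₀: μ₀ = (μ_n·τ_n − τ_data·x̄)/τ₀ = (6.6074·2.604880 − 2.596154·6.6) / 0.008726 = 0.076868/0.008726 ≈ 8.8.

μ₀ = 8.8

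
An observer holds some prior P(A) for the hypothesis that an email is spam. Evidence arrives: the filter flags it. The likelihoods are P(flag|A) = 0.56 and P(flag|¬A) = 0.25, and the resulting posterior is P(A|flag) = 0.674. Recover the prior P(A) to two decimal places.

In odds form, posterior odds = prior odds × likelihood ratio, so prior odds = posterior odds ÷ LR.
Posterior odds = 0.674/(1−0.674) = 2.0675. LR = 0.56/0.25 = 2.2400.
Prior odds = 2.0675/2.2400 = 0.9230, so P(A) = 0.9230/(1+0.9230) ≈ 0.48.

P(A) = 0.48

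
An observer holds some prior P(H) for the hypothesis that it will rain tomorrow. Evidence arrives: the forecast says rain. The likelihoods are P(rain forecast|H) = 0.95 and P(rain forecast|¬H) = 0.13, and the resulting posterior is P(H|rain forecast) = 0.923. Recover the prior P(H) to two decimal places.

In odds form, posterior odds = prior odds × likelihood ratio, so prior odds = posterior odds ÷ LR.
Posterior odds = 0.923/(1−0.923) = 11.9870. LR = 0.95/0.13 = 7.3077.
Prior odds = 11.9870/7.3077 = 1.6403, so P(H) = 1.6403/(1+1.6403) ≈ 0.62.

P(H) = 0.62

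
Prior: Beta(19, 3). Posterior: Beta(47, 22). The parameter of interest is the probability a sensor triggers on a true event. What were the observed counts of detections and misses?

28 detections and 19 misses

Beta is conjugate to the binomial likelihood: posterior = Beta(a+s, b+f).
Match parameters: s=47−19=28, f=22−3=19.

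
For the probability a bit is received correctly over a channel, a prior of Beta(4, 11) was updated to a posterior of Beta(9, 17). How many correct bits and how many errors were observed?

5 correct bits and 6 errors

A Beta(α, β) prior with s successes and f failures in binomial data gives a Beta(α+s, β+f) posterior.
So s = 9 − 4 = 5 and f = 17 − 11 = 6.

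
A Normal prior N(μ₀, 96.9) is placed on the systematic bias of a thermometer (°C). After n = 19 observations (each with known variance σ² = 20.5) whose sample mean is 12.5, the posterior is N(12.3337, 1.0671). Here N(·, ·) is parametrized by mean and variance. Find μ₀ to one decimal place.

The posterior mean is a precision-weighted average: μ_n = (τ₀μ₀ + τ_data·x̄)/(τ₀+τ_data), with τ₀=1/σ₀² and τ_data=n/σ².
Here τ₀ = 1/96.9 = 0.010320 and τ_data = 19/20.5 = 0.926829, so τ_n = 0.937149.
Rearranging for μ₀: μ₀ = (μ_n·τ_n − τ_data·x̄)/τ₀ = (12.3337·0.937149 − 0.926829·12.5) / 0.010320 = -0.026848/0.010320 ≈ -2.6.

μ₀ = -2.6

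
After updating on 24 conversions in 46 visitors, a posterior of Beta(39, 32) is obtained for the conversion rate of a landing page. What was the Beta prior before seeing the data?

Beta is conjugate to the binomial likelihood: posterior = Beta(a+s, b+f).
Subtract the data counts: 39−24=15, 32−22=10.

Beta(15, 10)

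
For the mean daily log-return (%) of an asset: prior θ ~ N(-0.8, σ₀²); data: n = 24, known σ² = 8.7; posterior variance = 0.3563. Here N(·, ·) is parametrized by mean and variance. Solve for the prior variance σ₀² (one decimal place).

Posterior precision equals prior precision plus data precision: 1/σ_n² = 1/σ₀² + n/σ².
So 1/σ₀² = 1/0.3563 − 24/8.7 = 2.806624 − 2.758621 = 0.048003.
Hence σ₀² = 1/0.048003 ≈ 20.8.

σ₀² = 20.8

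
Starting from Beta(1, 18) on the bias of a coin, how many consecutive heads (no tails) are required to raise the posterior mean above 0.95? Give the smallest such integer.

After k heads and 0 tails the posterior is Beta(1+k, 18), with mean (1+k)/(1+18+k).
Set (1+k)/(19+k) > 0.95 and solve: k > (0.95·19 − 1)/(1 − 0.95) = 341.000.
The smallest integer exceeding 341.000 is 342, and checking k=342: (343)/(361) = 0.9501 > 0.95.

k = 342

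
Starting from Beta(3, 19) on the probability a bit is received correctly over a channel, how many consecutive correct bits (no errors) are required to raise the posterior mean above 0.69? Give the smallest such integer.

After k correct bits and 0 errors the posterior is Beta(3+k, 19), with mean (3+k)/(3+19+k).
Set (3+k)/(22+k) > 0.69 and solve: k > (0.69·22 − 3)/(1 − 0.69) = 39.290.
The smallest integer exceeding 39.290 is 40.

k = 40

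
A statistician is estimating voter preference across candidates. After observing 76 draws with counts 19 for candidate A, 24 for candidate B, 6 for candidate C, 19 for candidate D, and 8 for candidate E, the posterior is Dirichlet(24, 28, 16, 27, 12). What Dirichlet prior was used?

For a Dirichlet(α) prior with multinomial counts c, the posterior is Dirichlet(α + c) componentwise.
Subtract each count from the matching posterior parameter: 24−19=5, 28−24=4, 16−6=10, 27−19=8, 12−8=4.

Dirichlet(5, 4, 10, 8, 4)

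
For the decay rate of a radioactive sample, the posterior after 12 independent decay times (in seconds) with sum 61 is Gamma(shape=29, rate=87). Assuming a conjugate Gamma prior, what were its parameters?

For an exponential likelihood with a Gamma(α, β) prior on the rate, n observations with total T give posterior Gamma(α+n, β+T).
So α = 29 − 12 = 17 and β = 87 − 61 = 26.

Gamma(shape=17, rate=26)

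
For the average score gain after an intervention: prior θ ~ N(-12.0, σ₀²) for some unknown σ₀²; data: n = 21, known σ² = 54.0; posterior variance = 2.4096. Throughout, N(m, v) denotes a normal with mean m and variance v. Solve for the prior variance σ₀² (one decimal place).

σ₀² = 38.3

Posterior precision equals prior precision plus data precision: 1/σ_n² = 1/σ₀² + n/σ².
So 1/σ₀² = 1/2.4096 − 21/54.0 = 0.415007 − 0.388889 = 0.026118.
Hence σ₀² = 1/0.026118 ≈ 38.3.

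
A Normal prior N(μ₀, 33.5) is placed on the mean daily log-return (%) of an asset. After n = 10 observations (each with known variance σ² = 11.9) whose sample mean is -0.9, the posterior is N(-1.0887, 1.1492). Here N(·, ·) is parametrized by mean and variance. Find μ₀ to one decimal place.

The posterior mean is a precision-weighted average: μ_n = (τ₀μ₀ + τ_data·x̄)/(τ₀+τ_data), with τ₀=1/σ₀² and τ_data=n/σ².
Here τ₀ = 1/33.5 = 0.029851 and τ_data = 10/11.9 = 0.840336, so τ_n = 0.870187.
Rearranging for μ₀: μ₀ = (μ_n·τ_n − τ_data·x̄)/τ₀ = (-1.0887·0.870187 − 0.840336·-0.9) / 0.029851 = -0.191070/0.029851 ≈ -6.4.

μ₀ = -6.4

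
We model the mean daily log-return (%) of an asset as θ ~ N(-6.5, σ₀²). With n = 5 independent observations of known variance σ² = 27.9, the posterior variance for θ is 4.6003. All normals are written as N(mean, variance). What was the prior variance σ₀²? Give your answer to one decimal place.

σ₀² = 26.2

Posterior precision equals prior precision plus data precision: 1/σ_n² = 1/σ₀² + n/σ².
So 1/σ₀² = 1/4.6003 − 5/27.9 = 0.217377 − 0.179211 = 0.038166.
Hence σ₀² = 1/0.038166 ≈ 26.2.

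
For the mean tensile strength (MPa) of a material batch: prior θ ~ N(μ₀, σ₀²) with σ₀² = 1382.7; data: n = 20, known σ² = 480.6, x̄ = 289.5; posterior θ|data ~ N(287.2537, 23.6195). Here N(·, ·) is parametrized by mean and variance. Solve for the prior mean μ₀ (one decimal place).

μ₀ = 158.0

With known observation variance, the Normal–Normal posterior has precision τ_n = τ₀ + n/σ² and mean μ_n = (τ₀μ₀ + (n/σ²)x̄)/τ_n.
Here τ₀ = 1/1382.7 = 0.000723 and τ_data = 20/480.6 = 0.041615, so τ_n = 0.042338.
Rearranging for μ₀: μ₀ = (μ_n·τ_n − τ_data·x̄)/τ₀ = (287.2537·0.042338 − 0.041615·289.5) / 0.000723 = 0.114205/0.000723 ≈ 158.0.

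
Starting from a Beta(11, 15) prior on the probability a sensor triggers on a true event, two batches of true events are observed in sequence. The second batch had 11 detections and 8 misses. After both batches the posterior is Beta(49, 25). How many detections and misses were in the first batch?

Because Beta–binomial updating is additive in the counts, the combined data contributed (α_post−α_prior, β_post−β_prior) successes and failures.
Total across both batches: 49−11=38 detections, 25−15=10 misses.
Subtract the second batch: 38−11=27 detections and 10−8=2 misses.

27 detections and 2 misses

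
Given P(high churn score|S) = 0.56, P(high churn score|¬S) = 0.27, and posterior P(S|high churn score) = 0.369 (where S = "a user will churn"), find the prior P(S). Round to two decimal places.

In odds form, posterior odds = prior odds × likelihood ratio, so prior odds = posterior odds ÷ LR.
Posterior odds = 0.369/(1−0.369) = 0.5848. LR = 0.56/0.27 = 2.0741.
Prior odds = 0.5848/2.0741 = 0.2820, so P(S) = 0.2820/(1+0.2820) ≈ 0.22.

P(S) = 0.22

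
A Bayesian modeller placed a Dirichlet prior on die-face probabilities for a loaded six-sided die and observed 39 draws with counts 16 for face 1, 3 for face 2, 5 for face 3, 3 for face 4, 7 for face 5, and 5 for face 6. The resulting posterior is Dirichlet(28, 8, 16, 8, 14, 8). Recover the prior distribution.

Dirichlet(12, 5, 11, 5, 7, 3)

For a Dirichlet(α) prior with multinomial counts c, the posterior is Dirichlet(α + c) componentwise.
Subtract each count from the matching posterior parameter: 28−16=12, 8−3=5, 16−5=11, 8−3=5, 14−7=7, 8−5=3.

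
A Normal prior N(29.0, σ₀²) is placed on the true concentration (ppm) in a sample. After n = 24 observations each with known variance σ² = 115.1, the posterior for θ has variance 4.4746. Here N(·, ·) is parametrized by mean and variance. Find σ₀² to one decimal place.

σ₀² = 66.8

Posterior precision equals prior precision plus data precision: 1/σ_n² = 1/σ₀² + n/σ².
So 1/σ₀² = 1/4.4746 − 24/115.1 = 0.223484 − 0.208514 = 0.014970.
Hence σ₀² = 1/0.014970 ≈ 66.8.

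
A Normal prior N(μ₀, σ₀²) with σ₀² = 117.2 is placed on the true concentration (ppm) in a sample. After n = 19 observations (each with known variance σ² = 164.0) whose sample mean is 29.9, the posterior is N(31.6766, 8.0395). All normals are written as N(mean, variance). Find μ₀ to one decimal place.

The posterior mean is a precision-weighted average: μ_n = (τ₀μ₀ + τ_data·x̄)/(τ₀+τ_data), with τ₀=1/σ₀² and τ_data=n/σ².
Here τ₀ = 1/117.2 = 0.008532 and τ_data = 19/164.0 = 0.115854, so τ_n = 0.124386.
Rearranging for μ₀: μ₀ = (μ_n·τ_n − τ_data·x̄)/τ₀ = (31.6766·0.124386 − 0.115854·29.9) / 0.008532 = 0.476091/0.008532 ≈ 55.8.

μ₀ = 55.8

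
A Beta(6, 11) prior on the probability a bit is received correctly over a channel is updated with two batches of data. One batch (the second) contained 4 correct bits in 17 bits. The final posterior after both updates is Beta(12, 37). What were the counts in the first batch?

2 correct bits and 13 errors

Because Beta–binomial updating is additive in the counts, the combined data contributed (α_post−α_prior, β_post−β_prior) successes and failures.
Total across both batches: 12−6=6 correct bits, 37−11=26 errors.
Subtract the second batch: 6−4=2 correct bits and 26−13=13 errors.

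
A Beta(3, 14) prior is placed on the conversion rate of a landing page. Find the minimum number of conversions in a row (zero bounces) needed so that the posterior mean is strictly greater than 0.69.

k = 29

After k conversions and 0 bounces the posterior is Beta(3+k, 14), with mean (3+k)/(3+14+k).
Set (3+k)/(17+k) > 0.69 and solve: k > (0.69·17 − 3)/(1 − 0.69) = 28.161.
The smallest integer exceeding 28.161 is 29, and checking k=29: (32)/(46) = 0.6957 > 0.69.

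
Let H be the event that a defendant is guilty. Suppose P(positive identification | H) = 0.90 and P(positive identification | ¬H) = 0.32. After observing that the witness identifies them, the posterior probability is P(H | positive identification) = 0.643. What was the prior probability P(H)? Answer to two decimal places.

Bayes' rule in odds form gives O(H|E) = O(H)·[P(E|H)/P(E|¬H)], hence O(H) = O(H|E)/LR.
Posterior odds = 0.643/(1−0.643) = 1.8011. LR = 0.90/0.32 = 2.8125.
Prior odds = 1.8011/2.8125 = 0.6404, so P(H) = 0.6404/(1+0.6404) ≈ 0.39.

P(H) = 0.39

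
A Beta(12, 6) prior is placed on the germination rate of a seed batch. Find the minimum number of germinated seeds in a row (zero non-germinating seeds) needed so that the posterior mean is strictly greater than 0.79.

k = 11

After k germinated seeds and 0 non-germinating seeds the posterior is Beta(12+k, 6), with mean (12+k)/(12+6+k).
Set (12+k)/(18+k) > 0.79 and solve: k > (0.79·18 − 12)/(1 − 0.79) = 10.571.
The smallest integer exceeding 10.571 is 11.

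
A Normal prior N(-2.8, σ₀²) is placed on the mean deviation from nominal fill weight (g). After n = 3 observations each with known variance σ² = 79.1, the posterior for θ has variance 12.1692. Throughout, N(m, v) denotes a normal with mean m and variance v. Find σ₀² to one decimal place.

σ₀² = 22.6

For the Normal–Normal model with known σ², precisions add: τ_n = τ₀ + n/σ².
So 1/σ₀² = 1/12.1692 − 3/79.1 = 0.082175 − 0.037927 = 0.044248.
Hence σ₀² = 1/0.044248 ≈ 22.6.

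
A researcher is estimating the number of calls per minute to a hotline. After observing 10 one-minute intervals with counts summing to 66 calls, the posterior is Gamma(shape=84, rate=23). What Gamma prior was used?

Gamma–Poisson conjugacy: posterior shape = α + Σxᵢ, posterior rate = β + n.
So α = 84 − 66 = 18 and β = 23 − 10 = 13.

Gamma(shape=18, rate=13)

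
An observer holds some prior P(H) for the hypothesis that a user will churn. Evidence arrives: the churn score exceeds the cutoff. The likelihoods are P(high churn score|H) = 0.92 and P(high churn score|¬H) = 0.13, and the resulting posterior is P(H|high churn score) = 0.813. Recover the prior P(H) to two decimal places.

Bayes' rule in odds form gives O(H|E) = O(H)·[P(E|H)/P(E|¬H)], hence O(H) = O(H|E)/LR.
Posterior odds = 0.813/(1−0.813) = 4.3476. LR = 0.92/0.13 = 7.0769.
Prior odds = 4.3476/7.0769 = 0.6143, so P(H) = 0.6143/(1+0.6143) ≈ 0.38.

P(H) = 0.38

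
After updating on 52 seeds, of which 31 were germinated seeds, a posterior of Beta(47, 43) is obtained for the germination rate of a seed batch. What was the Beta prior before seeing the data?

Beta is conjugate to the binomial likelihood: posterior = Beta(a+s, b+f).
Subtract the data counts: 47−31=16, 43−21=22.

Beta(16, 22)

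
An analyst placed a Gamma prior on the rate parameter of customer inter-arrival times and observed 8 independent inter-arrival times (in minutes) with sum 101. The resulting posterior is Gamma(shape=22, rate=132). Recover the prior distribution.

Gamma(shape=14, rate=31)

Gamma–exponential conjugacy: posterior shape = α + n, posterior rate = β + Σtᵢ.
So α = 22 − 8 = 14 and β = 132 − 101 = 31.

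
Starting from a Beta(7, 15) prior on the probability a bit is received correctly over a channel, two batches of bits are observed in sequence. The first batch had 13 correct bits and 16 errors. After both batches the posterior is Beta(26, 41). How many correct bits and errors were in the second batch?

6 correct bits and 10 errors

Because Beta–binomial updating is additive in the counts, the combined data contributed (α_post−α_prior, β_post−β_prior) successes and failures.
Total across both batches: 26−7=19 correct bits, 41−15=26 errors.
Subtract the first batch: 19−13=6 correct bits and 26−16=10 errors.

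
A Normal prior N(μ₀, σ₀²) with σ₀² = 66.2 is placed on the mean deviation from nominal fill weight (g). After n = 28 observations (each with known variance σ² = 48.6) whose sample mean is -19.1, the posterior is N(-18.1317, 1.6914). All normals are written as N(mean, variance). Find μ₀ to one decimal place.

μ₀ = 18.8

The posterior mean is a precision-weighted average: μ_n = (τ₀μ₀ + τ_data·x̄)/(τ₀+τ_data), with τ₀=1/σ₀² and τ_data=n/σ².
Here τ₀ = 1/66.2 = 0.015106 and τ_data = 28/48.6 = 0.576132, so τ_n = 0.591238.
Rearranging for μ₀: μ₀ = (μ_n·τ_n − τ_data·x̄)/τ₀ = (-18.1317·0.591238 − 0.576132·-19.1) / 0.015106 = 0.283971/0.015106 ≈ 18.8.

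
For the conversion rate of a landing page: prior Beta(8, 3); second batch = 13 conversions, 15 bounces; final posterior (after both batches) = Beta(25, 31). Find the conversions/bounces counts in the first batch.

4 conversions and 13 bounces

Sequential conjugate updates are equivalent to a single update on the pooled data, so total successes = posterior α − prior α and total failures = posterior β − prior β.
Total across both batches: 25−8=17 conversions, 31−3=28 bounces.
Subtract the second batch: 17−13=4 conversions and 28−15=13 bounces.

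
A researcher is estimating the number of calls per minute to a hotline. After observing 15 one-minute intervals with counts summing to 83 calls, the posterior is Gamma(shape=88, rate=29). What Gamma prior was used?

Gamma–Poisson conjugacy: posterior shape = α + Σxᵢ, posterior rate = β + n.
So α = 88 − 83 = 5 and β = 29 − 15 = 14.

Gamma(shape=5, rate=14)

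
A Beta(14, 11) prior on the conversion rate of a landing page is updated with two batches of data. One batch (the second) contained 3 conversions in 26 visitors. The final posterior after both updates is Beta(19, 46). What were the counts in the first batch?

2 conversions and 12 bounces

Sequential conjugate updates are equivalent to a single update on the pooled data, so total successes = posterior α − prior α and total failures = posterior β − prior β.
Total across both batches: 19−14=5 conversions, 46−11=35 bounces.
Subtract the second batch: 5−3=2 conversions and 35−23=12 bounces.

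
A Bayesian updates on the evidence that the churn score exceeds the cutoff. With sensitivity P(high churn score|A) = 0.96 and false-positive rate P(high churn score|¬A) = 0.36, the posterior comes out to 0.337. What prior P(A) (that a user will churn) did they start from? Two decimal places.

P(A) = 0.16

Bayes' rule in odds form gives O(A|E) = O(A)·[P(E|A)/P(E|¬A)], hence O(A) = O(A|E)/LR.
Posterior odds = 0.337/(1−0.337) = 0.5083. LR = 0.96/0.36 = 2.6667.
Prior odds = 0.5083/2.6667 = 0.1906, so P(A) = 0.1906/(1+0.1906) ≈ 0.16.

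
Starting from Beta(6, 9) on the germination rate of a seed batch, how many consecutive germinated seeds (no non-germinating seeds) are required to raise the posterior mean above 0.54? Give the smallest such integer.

k = 5

After k germinated seeds and 0 non-germinating seeds the posterior is Beta(6+k, 9), with mean (6+k)/(6+9+k).
Set (6+k)/(15+k) > 0.54 and solve: k > (0.54·15 − 6)/(1 − 0.54) = 4.565.
The smallest integer exceeding 4.565 is 5.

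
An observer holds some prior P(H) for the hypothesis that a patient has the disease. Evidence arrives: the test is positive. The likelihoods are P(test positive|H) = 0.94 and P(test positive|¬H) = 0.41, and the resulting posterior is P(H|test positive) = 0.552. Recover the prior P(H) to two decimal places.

P(H) = 0.35

In odds form, posterior odds = prior odds × likelihood ratio, so prior odds = posterior odds ÷ LR.
Posterior odds = 0.552/(1−0.552) = 1.2321. LR = 0.94/0.41 = 2.2927.
Prior odds = 1.2321/2.2927 = 0.5374, so P(H) = 0.5374/(1+0.5374) ≈ 0.35.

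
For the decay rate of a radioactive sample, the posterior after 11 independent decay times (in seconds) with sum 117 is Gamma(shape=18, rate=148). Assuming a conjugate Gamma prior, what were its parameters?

For an exponential likelihood with a Gamma(α, β) prior on the rate, n observations with total T give posterior Gamma(α+n, β+T).
So α = 18 − 11 = 7 and β = 148 − 117 = 31.

Gamma(shape=7, rate=31)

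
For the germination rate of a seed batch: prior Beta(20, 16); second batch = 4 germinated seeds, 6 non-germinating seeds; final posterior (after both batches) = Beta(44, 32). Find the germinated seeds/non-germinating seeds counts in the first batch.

Because Beta–binomial updating is additive in the counts, the combined data contributed (α_post−α_prior, β_post−β_prior) successes and failures.
Total across both batches: 44−20=24 germinated seeds, 32−16=16 non-germinating seeds.
Subtract the second batch: 24−4=20 germinated seeds and 16−6=10 non-germinating seeds.

20 germinated seeds and 10 non-germinating seeds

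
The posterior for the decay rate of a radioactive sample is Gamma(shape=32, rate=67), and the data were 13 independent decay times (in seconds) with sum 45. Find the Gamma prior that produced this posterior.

For an exponential likelihood with a Gamma(α, β) prior on the rate, n observations with total T give posterior Gamma(α+n, β+T).
So α = 32 − 13 = 19 and β = 67 − 45 = 22.

Gamma(shape=19, rate=22)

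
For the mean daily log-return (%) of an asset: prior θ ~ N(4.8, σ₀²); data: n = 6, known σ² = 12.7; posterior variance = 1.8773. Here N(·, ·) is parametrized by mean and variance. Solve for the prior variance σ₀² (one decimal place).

Posterior precision equals prior precision plus data precision: 1/σ_n² = 1/σ₀² + n/σ².
So 1/σ₀² = 1/1.8773 − 6/12.7 = 0.532680 − 0.472441 = 0.060239.
Hence σ₀² = 1/0.060239 ≈ 16.6.

σ₀² = 16.6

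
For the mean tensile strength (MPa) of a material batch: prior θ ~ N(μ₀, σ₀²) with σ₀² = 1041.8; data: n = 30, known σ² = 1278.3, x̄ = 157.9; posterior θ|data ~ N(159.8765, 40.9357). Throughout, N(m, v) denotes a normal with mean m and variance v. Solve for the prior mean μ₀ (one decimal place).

The posterior mean is a precision-weighted average: μ_n = (τ₀μ₀ + τ_data·x̄)/(τ₀+τ_data), with τ₀=1/σ₀² and τ_data=n/σ².
Here τ₀ = 1/1041.8 = 0.000960 and τ_data = 30/1278.3 = 0.023469, so τ_n = 0.024429.
Rearranging for μ₀: μ₀ = (μ_n·τ_n − τ_data·x̄)/τ₀ = (159.8765·0.024429 − 0.023469·157.9) / 0.000960 = 0.199868/0.000960 ≈ 208.2.

μ₀ = 208.2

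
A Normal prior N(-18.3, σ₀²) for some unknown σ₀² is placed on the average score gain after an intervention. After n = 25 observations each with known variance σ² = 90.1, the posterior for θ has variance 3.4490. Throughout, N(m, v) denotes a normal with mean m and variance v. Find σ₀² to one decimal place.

σ₀² = 80.2

Posterior precision equals prior precision plus data precision: 1/σ_n² = 1/σ₀² + n/σ².
So 1/σ₀² = 1/3.4490 − 25/90.1 = 0.289939 − 0.277469 = 0.012470.
Hence σ₀² = 1/0.012470 ≈ 80.2.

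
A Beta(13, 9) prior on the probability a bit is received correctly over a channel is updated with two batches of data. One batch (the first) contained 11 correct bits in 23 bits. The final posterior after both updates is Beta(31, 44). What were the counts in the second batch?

Sequential conjugate updates are equivalent to a single update on the pooled data, so total successes = posterior α − prior α and total failures = posterior β − prior β.
Total across both batches: 31−13=18 correct bits, 44−9=35 errors.
Subtract the first batch: 18−11=7 correct bits and 35−12=23 errors.

7 correct bits and 23 errors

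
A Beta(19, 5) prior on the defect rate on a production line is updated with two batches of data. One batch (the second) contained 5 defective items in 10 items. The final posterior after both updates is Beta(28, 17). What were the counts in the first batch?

Sequential conjugate updates are equivalent to a single update on the pooled data, so total successes = posterior α − prior α and total failures = posterior β − prior β.
Total across both batches: 28−19=9 defective items, 17−5=12 good items.
Subtract the second batch: 9−5=4 defective items and 12−5=7 good items.

4 defective items and 7 good items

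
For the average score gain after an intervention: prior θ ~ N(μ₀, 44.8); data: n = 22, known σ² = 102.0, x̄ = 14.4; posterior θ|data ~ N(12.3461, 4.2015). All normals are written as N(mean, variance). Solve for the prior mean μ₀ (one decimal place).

With known observation variance, the Normal–Normal posterior has precision τ_n = τ₀ + n/σ² and mean μ_n = (τ₀μ₀ + (n/σ²)x̄)/τ_n.
Here τ₀ = 1/44.8 = 0.022321 and τ_data = 22/102.0 = 0.215686, so τ_n = 0.238007.
Rearranging for μ₀: μ₀ = (μ_n·τ_n − τ_data·x̄)/τ₀ = (12.3461·0.238007 − 0.215686·14.4) / 0.022321 = -0.167420/0.022321 ≈ -7.5.

μ₀ = -7.5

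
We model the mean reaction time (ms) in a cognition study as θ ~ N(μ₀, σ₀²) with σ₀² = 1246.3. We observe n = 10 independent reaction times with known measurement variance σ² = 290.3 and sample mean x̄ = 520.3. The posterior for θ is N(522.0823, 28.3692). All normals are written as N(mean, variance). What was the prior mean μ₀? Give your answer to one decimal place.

The posterior mean is a precision-weighted average: μ_n = (τ₀μ₀ + τ_data·x̄)/(τ₀+τ_data), with τ₀=1/σ₀² and τ_data=n/σ².
Here τ₀ = 1/1246.3 = 0.000802 and τ_data = 10/290.3 = 0.034447, so τ_n = 0.035249.
Rearranging for μ₀: μ₀ = (μ_n·τ_n − τ_data·x̄)/τ₀ = (522.0823·0.035249 − 0.034447·520.3) / 0.000802 = 0.480105/0.000802 ≈ 598.6.

μ₀ = 598.6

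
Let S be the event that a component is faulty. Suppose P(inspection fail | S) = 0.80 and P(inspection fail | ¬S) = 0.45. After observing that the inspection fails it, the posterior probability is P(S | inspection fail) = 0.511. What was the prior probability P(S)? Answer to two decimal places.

P(S) = 0.37

In odds form, posterior odds = prior odds × likelihood ratio, so prior odds = posterior odds ÷ LR.
Posterior odds = 0.511/(1−0.511) = 1.0450. LR = 0.80/0.45 = 1.7778.
Prior odds = 1.0450/1.7778 = 0.5878, so P(S) = 0.5878/(1+0.5878) ≈ 0.37.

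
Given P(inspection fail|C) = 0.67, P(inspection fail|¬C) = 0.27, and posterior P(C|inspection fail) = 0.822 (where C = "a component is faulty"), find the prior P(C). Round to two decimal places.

Bayes' rule in odds form gives O(C|E) = O(C)·[P(E|C)/P(E|¬C)], hence O(C) = O(C|E)/LR.
Posterior odds = 0.822/(1−0.822) = 4.6180. LR = 0.67/0.27 = 2.4815.
Prior odds = 4.6180/2.4815 = 1.8610, so P(C) = 1.8610/(1+1.8610) ≈ 0.65.

P(C) = 0.65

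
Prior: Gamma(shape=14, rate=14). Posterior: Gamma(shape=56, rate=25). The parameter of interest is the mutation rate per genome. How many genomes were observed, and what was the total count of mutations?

n = 11 genomes with total 42 mutations

A Gamma(α, β) prior (rate parametrization) on a Poisson rate with n observations summing to S gives posterior Gamma(α+S, β+n).
Matching: Σxᵢ = 56 − 14 = 42 and n = 25 − 14 = 11.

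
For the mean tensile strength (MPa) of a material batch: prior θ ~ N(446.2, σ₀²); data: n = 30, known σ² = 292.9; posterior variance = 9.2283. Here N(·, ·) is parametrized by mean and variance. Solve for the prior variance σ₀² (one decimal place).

Posterior precision equals prior precision plus data precision: 1/σ_n² = 1/σ₀² + n/σ².
So 1/σ₀² = 1/9.2283 − 30/292.9 = 0.108362 − 0.102424 = 0.005938.
Hence σ₀² = 1/0.005938 ≈ 168.4.

σ₀² = 168.4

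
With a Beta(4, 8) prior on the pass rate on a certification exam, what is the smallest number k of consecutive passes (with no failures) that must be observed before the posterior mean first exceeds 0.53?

After k passes and 0 failures the posterior is Beta(4+k, 8), with mean (4+k)/(4+8+k).
Set (4+k)/(12+k) > 0.53 and solve: k > (0.53·12 − 4)/(1 − 0.53) = 5.021.
The smallest integer exceeding 5.021 is 6, and checking k=6: (10)/(18) = 0.5556 > 0.53.

k = 6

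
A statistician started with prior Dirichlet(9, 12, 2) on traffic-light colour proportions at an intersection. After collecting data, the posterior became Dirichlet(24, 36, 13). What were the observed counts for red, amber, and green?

For a Dirichlet(α) prior with multinomial counts c, the posterior is Dirichlet(α + c) componentwise.
Counts are posterior − prior componentwise: 24−9=15, 36−12=24, 13−2=11.

counts (15, 24, 11)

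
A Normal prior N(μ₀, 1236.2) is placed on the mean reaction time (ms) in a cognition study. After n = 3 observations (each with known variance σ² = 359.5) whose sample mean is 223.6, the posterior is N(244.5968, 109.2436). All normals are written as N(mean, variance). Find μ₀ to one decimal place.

With known observation variance, the Normal–Normal posterior has precision τ_n = τ₀ + n/σ² and mean μ_n = (τ₀μ₀ + (n/σ²)x̄)/τ_n.
Here τ₀ = 1/1236.2 = 0.000809 and τ_data = 3/359.5 = 0.008345, so τ_n = 0.009154.
Rearranging for μ₀: μ₀ = (μ_n·τ_n − τ_data·x̄)/τ₀ = (244.5968·0.009154 − 0.008345·223.6) / 0.000809 = 0.373097/0.000809 ≈ 461.2.

μ₀ = 461.2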